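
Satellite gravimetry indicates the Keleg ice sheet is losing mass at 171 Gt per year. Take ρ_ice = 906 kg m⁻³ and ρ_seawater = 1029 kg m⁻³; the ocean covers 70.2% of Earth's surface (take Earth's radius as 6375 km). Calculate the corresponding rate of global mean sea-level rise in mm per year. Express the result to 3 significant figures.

ρ_w = 1029 kg m⁻³. Annual water volume added = 171 Gt / ρ_w = 1.710×10^14 kg / 1029 kg m⁻³ = 1.662×10^11 m³.
Δh per year = 1.662×10^11 / 3.59×10^14 = 4.64×10^-4 m = 0.464 mm.

≈ 0.464 mm/yr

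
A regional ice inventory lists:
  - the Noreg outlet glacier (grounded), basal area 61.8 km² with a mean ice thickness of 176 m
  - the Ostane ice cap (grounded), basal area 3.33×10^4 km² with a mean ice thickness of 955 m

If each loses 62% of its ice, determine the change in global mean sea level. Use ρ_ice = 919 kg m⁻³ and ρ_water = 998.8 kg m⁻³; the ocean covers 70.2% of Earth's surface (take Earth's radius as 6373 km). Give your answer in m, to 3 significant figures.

Noreg: ice volume = 61.8 km² × 176 m = 10.88 km³; 0.62 × 10.88 × (919/998.8) = 6.205 km³ of water.
Ostane: ice volume = 3.33×10^4 km² × 955 m = 3.180×10^4 km³; 0.62 × 3.180×10^4 × (919/998.8) = 1.814×10^4 km³ of water.
Total added water ≈ 1.815×10^13 m³ over 3.58×10^14 m² → Δh = 0.0507 m.

≈ 0.0507 m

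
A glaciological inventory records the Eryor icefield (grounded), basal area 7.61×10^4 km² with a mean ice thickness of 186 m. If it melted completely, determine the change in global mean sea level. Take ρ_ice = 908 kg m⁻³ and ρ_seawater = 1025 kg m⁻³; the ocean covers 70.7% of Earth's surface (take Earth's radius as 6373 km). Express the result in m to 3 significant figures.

≈ 0.0347 m

Eryor: ice volume = 7.61×10^4 km² × 186 m = 1.415×10^4 km³; 1.415×10^4 × (908/1025) = 1.254×10^4 km³ of water.
Spread over 3.61×10^14 m² of ocean, Δh = 1.254×10^13 / 3.61×10^14 = 0.0347 m.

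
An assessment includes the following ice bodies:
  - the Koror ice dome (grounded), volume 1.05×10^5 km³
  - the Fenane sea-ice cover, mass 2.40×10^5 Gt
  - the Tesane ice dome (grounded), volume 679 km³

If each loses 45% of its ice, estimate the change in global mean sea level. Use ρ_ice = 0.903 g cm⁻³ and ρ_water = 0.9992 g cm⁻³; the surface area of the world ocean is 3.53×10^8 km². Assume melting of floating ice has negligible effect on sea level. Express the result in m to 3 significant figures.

Koror: 0.45 × 1.05×10^5 km³ × (903/999.2) = 4.270×10^4 km³ of water.
The Fenane sea-ice cover is floating and already displaces its own weight of water, so its melt adds essentially nothing to sea level.
Tesane: 0.45 × 679 km³ × (903/999.2) = 276.1 km³ of water.
Total added water ≈ 4.298×10^13 m³ over 3.53×10^14 m² → Δh = 0.122 m.

≈ 0.122 m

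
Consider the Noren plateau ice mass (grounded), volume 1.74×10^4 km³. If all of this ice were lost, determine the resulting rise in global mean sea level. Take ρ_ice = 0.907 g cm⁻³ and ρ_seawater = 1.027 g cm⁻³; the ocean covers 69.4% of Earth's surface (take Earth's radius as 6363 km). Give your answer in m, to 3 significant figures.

Noren: 1.74×10^4 km³ × (907/1027) = 1.537×10^4 km³ of water.
Spread over 3.53×10^14 m² of ocean, Δh = 1.537×10^13 / 3.53×10^14 = 0.0435 m.

≈ 0.0435 m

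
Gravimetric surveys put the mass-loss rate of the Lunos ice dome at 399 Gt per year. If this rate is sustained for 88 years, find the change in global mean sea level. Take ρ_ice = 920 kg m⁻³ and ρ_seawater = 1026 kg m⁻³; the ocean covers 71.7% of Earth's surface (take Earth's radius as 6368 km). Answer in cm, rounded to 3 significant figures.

Total mass lost = 399 Gt/yr × 88 yr = 3.511×10^4 Gt = 3.511×10^16 kg.
ρ_w = 1026 kg m⁻³, so water volume = 3.511×10^16 / 1026 = 3.422×10^13 m³.
Δh = 3.422×10^13 / 3.65×10^14 = 0.0937 m = 9.37 cm.

≈ 9.37 cm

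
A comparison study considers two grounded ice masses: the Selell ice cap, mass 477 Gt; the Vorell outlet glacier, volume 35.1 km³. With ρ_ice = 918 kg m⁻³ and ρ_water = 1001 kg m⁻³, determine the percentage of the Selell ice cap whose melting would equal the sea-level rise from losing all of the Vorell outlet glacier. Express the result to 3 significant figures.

Equal sea-level rise means equal mass of meltwater, i.e. equal mass of ice lost.
Ice mass of Vorell: 3.222×10^13 kg; ice mass of Selell: 4.770×10^14 kg.
Fraction required = 3.222×10^13 / 4.770×10^14 = 0.0676 → 6.76 %.

≈ 6.76 %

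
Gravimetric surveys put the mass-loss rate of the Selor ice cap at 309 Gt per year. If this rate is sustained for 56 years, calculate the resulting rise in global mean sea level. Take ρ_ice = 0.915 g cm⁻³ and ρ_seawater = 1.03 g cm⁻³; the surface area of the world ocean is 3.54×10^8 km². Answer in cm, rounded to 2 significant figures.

≈ 4.7 cm

Total mass lost = 309 Gt/yr × 56 yr = 1.730×10^4 Gt = 1.730×10^16 kg.
ρ_w = 1.03 g cm⁻³ = 1030 kg m⁻³, so water volume = 1.730×10^16 / 1030 = 1.680×10^13 m³.
Δh = 1.680×10^13 / 3.54×10^14 = 0.0475 m = 4.7 cm.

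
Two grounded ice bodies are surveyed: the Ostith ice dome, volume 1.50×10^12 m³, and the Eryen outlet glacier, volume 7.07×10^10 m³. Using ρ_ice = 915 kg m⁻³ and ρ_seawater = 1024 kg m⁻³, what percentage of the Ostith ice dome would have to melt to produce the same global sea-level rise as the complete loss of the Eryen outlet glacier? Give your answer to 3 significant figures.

Equal sea-level rise means equal mass of meltwater, i.e. equal mass of ice lost.
Ice mass of Eryen: 6.469×10^13 kg; ice mass of Ostith: 1.372×10^15 kg.
Fraction required = 6.469×10^13 / 1.372×10^15 = 0.0471 → 4.71 %.

≈ 4.71 %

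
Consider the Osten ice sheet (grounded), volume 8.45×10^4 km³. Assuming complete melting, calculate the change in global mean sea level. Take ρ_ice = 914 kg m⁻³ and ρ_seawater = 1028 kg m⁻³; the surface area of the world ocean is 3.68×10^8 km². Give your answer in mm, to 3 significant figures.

Osten: 8.45×10^4 km³ × (914/1028) = 7.513×10^4 km³ of water.
Spread over 3.68×10^14 m² of ocean, Δh = 7.513×10^13 / 3.68×10^14 = 0.204 m = 204 mm.

≈ 204 mm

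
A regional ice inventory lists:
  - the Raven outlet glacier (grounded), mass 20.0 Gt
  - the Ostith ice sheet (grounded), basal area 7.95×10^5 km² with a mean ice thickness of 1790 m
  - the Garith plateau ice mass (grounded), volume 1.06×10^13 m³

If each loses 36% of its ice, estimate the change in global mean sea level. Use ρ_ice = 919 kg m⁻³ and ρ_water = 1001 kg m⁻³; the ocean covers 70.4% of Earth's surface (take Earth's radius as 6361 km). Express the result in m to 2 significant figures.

Raven: 0.36 × 20.0 Gt = 7.200×10^12 kg; dividing by ρ_w = 1001 kg m⁻³ gives 7.193×10^9 m³ of water.
Ostith: ice volume = 7.95×10^5 km² × 1790 m = 1.423×10^6 km³; 0.36 × 1.423×10^6 × (919/1001) = 4.703×10^5 km³ of water.
Garith: 0.36 × 1.06×10^13 m³ × (919/1001) = 3.503×10^12 m³ of water.
Total added water ≈ 4.738×10^14 m³ over 3.58×10^14 m² → Δh = 1.32 m.

≈ 1.3 m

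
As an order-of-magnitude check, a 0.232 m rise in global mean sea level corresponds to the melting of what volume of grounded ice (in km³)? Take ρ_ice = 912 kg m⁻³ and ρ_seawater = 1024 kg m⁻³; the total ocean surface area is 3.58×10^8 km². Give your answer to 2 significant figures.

Required water volume = Δh × A = 0.232 m × 3.58×10^14 m² = 8.306×10^13 m³ = 8.306×10^4 km³.
Ice volume = water volume × ρ_w/ρ_ice = 8.306×10^4 × 1024/912 = 9.3×10^4 km³.

≈ 9.3×10^4 km³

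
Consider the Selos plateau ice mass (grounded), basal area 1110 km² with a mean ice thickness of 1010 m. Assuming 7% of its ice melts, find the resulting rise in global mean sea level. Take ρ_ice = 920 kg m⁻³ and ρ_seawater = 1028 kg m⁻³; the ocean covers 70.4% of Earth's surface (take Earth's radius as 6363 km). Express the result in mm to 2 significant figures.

Selos: ice volume = 1110 km² × 1010 m = 1121 km³; 0.07 × 1121 × (920/1028) = 70.23 km³ of water.
Spread over 3.58×10^14 m² of ocean, Δh = 7.023×10^10 / 3.58×10^14 = 1.96×10^-4 m = 0.20 mm.

≈ 0.20 mm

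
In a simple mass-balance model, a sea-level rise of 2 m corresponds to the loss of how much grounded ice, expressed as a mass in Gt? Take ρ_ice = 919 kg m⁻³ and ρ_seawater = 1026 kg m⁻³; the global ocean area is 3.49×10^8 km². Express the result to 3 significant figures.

Required water volume = Δh × A = 2 m × 3.49×10^14 m² = 6.980×10^14 m³.
ρ_w = 1026 kg m⁻³, so the mass of water = 6.980×10^14 m³ × 1026 kg m⁻³ = 7.161×10^17 kg = 7.16×10^5 Gt (and the same mass of ice, by conservation).

≈ 7.16×10^5 Gt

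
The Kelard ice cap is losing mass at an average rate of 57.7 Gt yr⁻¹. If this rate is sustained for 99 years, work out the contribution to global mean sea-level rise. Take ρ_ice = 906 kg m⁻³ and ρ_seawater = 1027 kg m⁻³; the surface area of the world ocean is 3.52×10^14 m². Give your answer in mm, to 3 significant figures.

≈ 15.8 mm

Total mass lost = 57.7 Gt/yr × 99 yr = 5712 Gt = 5.712×10^15 kg.
ρ_w = 1027 kg m⁻³, so water volume = 5.712×10^15 / 1027 = 5.562×10^12 m³.
Δh = 5.562×10^12 / 3.52×10^14 = 0.0158 m = 15.8 mm.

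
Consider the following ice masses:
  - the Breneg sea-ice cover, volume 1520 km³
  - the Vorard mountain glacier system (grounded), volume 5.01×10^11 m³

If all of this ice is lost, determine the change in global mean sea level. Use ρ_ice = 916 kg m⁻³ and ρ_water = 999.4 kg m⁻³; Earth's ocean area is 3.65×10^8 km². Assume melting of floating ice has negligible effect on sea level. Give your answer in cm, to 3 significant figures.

The Breneg sea-ice cover is floating and already displaces its own weight of water, so its melt adds essentially nothing to sea level.
Vorard: 5.01×10^11 m³ × (916/999.4) = 4.592×10^11 m³ of water.
Total added water ≈ 4.592×10^11 m³ over 3.65×10^14 m² → Δh = 1.26×10^-3 m = 0.126 cm.

≈ 0.126 cm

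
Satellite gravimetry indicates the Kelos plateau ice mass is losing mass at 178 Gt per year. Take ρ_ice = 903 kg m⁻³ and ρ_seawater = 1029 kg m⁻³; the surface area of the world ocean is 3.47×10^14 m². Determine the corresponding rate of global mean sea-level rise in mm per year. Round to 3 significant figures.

ρ_w = 1029 kg m⁻³. Annual water volume added = 178 Gt / ρ_w = 1.780×10^14 kg / 1029 kg m⁻³ = 1.730×10^11 m³.
Δh per year = 1.730×10^11 / 3.47×10^14 = 4.99×10^-4 m = 0.499 mm.

≈ 0.499 mm/yr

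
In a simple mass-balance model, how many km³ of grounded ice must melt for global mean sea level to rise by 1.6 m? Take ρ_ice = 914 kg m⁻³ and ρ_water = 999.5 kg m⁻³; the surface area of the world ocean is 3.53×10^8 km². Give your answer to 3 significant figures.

Required water volume = Δh × A = 1.6 m × 3.53×10^14 m² = 5.648×10^14 m³ = 5.648×10^5 km³.
Ice volume = water volume × ρ_w/ρ_ice = 5.648×10^5 × 999.5/914 = 6.18×10^5 km³.

≈ 6.18×10^5 km³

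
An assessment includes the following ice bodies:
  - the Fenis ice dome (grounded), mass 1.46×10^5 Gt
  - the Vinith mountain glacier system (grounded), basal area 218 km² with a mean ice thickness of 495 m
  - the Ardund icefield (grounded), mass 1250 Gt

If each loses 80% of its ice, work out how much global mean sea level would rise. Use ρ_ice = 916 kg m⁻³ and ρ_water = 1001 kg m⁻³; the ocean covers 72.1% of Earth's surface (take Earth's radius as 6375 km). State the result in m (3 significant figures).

Fenis: 0.8 × 1.46×10^5 Gt = 1.168×10^17 kg; dividing by ρ_w = 1001 kg m⁻³ gives 1.167×10^14 m³ of water.
Vinith: ice volume = 218 km² × 495 m = 107.9 km³; 0.8 × 107.9 × (916/1001) = 79.00 km³ of water.
Ardund: 0.8 × 1250 Gt = 1.000×10^15 kg; dividing by ρ_w = 1001 kg m⁻³ gives 9.990×10^11 m³ of water.
Total added water ≈ 1.178×10^14 m³ over 3.68×10^14 m² → Δh = 0.320 m.

≈ 0.320 m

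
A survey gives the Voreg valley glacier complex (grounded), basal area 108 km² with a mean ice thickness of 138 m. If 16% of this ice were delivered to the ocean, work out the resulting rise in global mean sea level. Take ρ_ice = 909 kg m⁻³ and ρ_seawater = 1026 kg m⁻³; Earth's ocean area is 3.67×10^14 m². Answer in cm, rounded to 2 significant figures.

≈ 5.8×10^-4 cm

Voreg: ice volume = 108 km² × 138 m = 14.90 km³; 0.16 × 14.90 × (909/1026) = 2.113 km³ of water.
Spread over 3.67×10^14 m² of ocean, Δh = 2.113×10^9 / 3.67×10^14 = 5.76×10^-6 m = 5.8×10^-4 cm.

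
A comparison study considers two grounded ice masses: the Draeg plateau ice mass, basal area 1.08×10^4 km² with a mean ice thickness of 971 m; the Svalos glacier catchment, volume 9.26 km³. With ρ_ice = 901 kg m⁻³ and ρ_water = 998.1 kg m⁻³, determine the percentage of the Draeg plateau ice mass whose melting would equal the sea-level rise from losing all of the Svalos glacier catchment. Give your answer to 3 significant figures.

≈ 0.0883 %

Equal sea-level rise means equal mass of meltwater, i.e. equal mass of ice lost.
Ice mass of Svalos: 8.343×10^12 kg; ice mass of Draeg: 9.449×10^15 kg.
Fraction required = 8.343×10^12 / 9.449×10^15 = 8.83×10^-4 → 0.0883 %.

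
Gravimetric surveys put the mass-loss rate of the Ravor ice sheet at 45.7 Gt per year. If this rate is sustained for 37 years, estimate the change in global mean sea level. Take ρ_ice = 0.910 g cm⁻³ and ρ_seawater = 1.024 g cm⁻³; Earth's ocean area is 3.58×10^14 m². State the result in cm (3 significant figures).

Total mass lost = 45.7 Gt/yr × 37 yr = 1691 Gt = 1.691×10^15 kg.
ρ_w = 1.024 g cm⁻³ = 1024 kg m⁻³, so water volume = 1.691×10^15 / 1024 = 1.651×10^12 m³.
Δh = 1.651×10^12 / 3.58×10^14 = 4.61×10^-3 m = 0.461 cm.

≈ 0.461 cm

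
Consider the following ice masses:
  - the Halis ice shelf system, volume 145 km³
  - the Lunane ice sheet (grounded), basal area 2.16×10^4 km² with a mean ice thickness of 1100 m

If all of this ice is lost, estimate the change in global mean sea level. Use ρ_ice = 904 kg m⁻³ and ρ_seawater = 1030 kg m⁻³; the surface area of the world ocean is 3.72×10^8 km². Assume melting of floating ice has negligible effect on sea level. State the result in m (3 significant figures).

The Halis ice shelf system is floating and already displaces its own weight of water, so its melt adds essentially nothing to sea level.
Lunane: ice volume = 2.16×10^4 km² × 1100 m = 2.376×10^4 km³; 2.376×10^4 × (904/1030) = 2.085×10^4 km³ of water.
Total added water ≈ 2.085×10^13 m³ over 3.72×10^14 m² → Δh = 0.0561 m.

≈ 0.0561 m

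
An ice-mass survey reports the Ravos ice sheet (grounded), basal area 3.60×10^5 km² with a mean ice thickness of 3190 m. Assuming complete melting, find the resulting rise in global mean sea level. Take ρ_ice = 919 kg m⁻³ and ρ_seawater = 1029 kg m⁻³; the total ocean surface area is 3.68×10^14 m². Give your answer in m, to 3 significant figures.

≈ 2.79 m

Ravos: ice volume = 3.60×10^5 km² × 3190 m = 1.148×10^6 km³; 1.148×10^6 × (919/1029) = 1.026×10^6 km³ of water.
Spread over 3.68×10^14 m² of ocean, Δh = 1.026×10^15 / 3.68×10^14 = 2.79 m.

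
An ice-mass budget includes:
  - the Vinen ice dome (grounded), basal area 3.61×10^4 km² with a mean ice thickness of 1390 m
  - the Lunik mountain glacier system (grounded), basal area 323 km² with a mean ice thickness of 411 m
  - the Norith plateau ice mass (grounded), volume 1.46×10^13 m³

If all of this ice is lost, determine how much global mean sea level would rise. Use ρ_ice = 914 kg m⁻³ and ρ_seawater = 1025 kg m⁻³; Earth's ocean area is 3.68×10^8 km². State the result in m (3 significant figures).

Vinen: ice volume = 3.61×10^4 km² × 1390 m = 5.018×10^4 km³; 5.018×10^4 × (914/1025) = 4.474×10^4 km³ of water.
Lunik: ice volume = 323 km² × 411 m = 132.8 km³; 132.8 × (914/1025) = 118.4 km³ of water.
Norith: 1.46×10^13 m³ × (914/1025) = 1.302×10^13 m³ of water.
Total added water ≈ 5.788×10^13 m³ over 3.68×10^14 m² → Δh = 0.157 m.

≈ 0.157 m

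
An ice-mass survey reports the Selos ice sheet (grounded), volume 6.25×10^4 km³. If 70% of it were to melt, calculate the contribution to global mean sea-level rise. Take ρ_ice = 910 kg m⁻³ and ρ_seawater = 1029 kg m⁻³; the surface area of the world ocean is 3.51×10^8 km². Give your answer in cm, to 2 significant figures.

Selos: 0.7 × 6.25×10^4 km³ × (910/1029) = 3.869×10^4 km³ of water.
Spread over 3.51×10^14 m² of ocean, Δh = 3.869×10^13 / 3.51×10^14 = 0.110 m = 11 cm.

≈ 11 cm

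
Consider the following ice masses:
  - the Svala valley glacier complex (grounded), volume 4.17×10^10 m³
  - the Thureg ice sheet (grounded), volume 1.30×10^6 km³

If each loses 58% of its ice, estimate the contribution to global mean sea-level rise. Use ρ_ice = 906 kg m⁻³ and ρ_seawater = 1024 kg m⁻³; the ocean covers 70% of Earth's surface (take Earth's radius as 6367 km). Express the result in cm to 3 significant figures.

Svala: 0.58 × 4.17×10^10 m³ × (906/1024) = 2.140×10^10 m³ of water.
Thureg: 0.58 × 1.30×10^6 km³ × (906/1024) = 6.671×10^5 km³ of water.
Total added water ≈ 6.671×10^14 m³ over 3.57×10^14 m² → Δh = 1.87 m = 187 cm.

≈ 187 cm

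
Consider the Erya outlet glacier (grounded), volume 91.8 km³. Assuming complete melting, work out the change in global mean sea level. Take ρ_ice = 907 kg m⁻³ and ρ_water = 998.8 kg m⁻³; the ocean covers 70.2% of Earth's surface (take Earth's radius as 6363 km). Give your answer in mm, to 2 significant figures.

≈ 0.23 mm

Erya: 91.8 km³ × (907/998.8) = 83.36 km³ of water.
Spread over 3.57×10^14 m² of ocean, Δh = 8.336×10^10 / 3.57×10^14 = 2.33×10^-4 m = 0.23 mm.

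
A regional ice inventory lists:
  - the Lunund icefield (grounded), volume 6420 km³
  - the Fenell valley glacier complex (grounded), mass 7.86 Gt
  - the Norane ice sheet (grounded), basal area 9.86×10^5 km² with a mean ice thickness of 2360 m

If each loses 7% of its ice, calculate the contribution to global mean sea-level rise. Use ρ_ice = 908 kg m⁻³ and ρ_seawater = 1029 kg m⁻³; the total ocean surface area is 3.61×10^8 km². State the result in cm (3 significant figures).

Lunund: 0.07 × 6420 km³ × (908/1029) = 396.6 km³ of water.
Fenell: 0.07 × 7.86 Gt = 5.502×10^11 kg; dividing by ρ_w = 1029 kg m⁻³ gives 5.347×10^8 m³ of water.
Norane: ice volume = 9.86×10^5 km² × 2360 m = 2.327×10^6 km³; 0.07 × 2.327×10^6 × (908/1029) = 1.437×10^5 km³ of water.
Total added water ≈ 1.441×10^14 m³ over 3.61×10^14 m² → Δh = 0.399 m = 39.9 cm.

≈ 39.9 cm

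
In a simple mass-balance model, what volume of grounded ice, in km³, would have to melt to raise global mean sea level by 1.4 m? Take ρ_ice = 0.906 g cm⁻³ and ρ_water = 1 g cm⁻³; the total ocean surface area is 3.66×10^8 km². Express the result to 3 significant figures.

Required water volume = Δh × A = 1.4 m × 3.66×10^14 m² = 5.124×10^14 m³ = 5.124×10^5 km³.
Ice volume = water volume × ρ_w/ρ_ice = 5.124×10^5 × 1000/906 = 5.66×10^5 km³.

≈ 5.66×10^5 km³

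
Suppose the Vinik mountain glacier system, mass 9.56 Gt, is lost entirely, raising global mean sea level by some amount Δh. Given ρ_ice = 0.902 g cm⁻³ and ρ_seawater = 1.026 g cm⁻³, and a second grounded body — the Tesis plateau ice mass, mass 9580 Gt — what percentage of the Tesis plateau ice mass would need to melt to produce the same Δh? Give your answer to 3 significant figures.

Equal sea-level rise means equal mass of meltwater, i.e. equal mass of ice lost.
Ice mass of Vinik: 9.560×10^12 kg; ice mass of Tesis: 9.580×10^15 kg.
Fraction required = 9.560×10^12 / 9.580×10^15 = 9.98×10^-4 → 0.0998 %.

≈ 0.0998 %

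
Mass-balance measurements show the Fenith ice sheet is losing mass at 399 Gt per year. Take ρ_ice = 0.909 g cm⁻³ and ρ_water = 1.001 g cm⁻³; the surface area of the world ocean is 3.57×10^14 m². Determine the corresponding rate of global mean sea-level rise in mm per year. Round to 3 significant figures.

ρ_w = 1.001 g cm⁻³ = 1001 kg m⁻³. Annual water volume added = 399 Gt / ρ_w = 3.990×10^14 kg / 1001 kg m⁻³ = 3.986×10^11 m³.
Δh per year = 3.986×10^11 / 3.57×10^14 = 1.12×10^-3 m = 1.12 mm.

≈ 1.12 mm/yr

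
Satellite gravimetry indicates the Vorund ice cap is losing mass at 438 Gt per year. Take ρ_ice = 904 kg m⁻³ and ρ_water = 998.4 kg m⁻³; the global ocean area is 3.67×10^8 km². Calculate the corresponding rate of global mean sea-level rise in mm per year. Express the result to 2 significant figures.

≈ 1.2 mm/yr

ρ_w = 998.4 kg m⁻³. Annual water volume added = 438 Gt / ρ_w = 4.380×10^14 kg / 998.4 kg m⁻³ = 4.387×10^11 m³.
Δh per year = 4.387×10^11 / 3.67×10^14 = 1.20×10^-3 m = 1.2 mm.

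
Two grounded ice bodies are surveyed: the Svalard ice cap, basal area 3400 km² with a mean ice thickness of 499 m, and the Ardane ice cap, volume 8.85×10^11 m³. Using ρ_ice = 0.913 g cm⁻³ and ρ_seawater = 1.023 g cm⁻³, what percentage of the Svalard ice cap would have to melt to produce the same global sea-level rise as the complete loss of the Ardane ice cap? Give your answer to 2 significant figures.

≈ 52 %

Equal sea-level rise means equal mass of meltwater, i.e. equal mass of ice lost.
Ice mass of Ardane: 8.080×10^14 kg; ice mass of Svalard: 1.549×10^15 kg.
Fraction required = 8.080×10^14 / 1.549×10^15 = 0.522 → 52 %.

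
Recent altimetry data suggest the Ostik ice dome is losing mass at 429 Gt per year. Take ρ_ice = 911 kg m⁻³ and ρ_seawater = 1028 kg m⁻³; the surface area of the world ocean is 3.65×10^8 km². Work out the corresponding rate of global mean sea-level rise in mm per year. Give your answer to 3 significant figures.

≈ 1.14 mm/yr

ρ_w = 1028 kg m⁻³. Annual water volume added = 429 Gt / ρ_w = 4.290×10^14 kg / 1028 kg m⁻³ = 4.173×10^11 m³.
Δh per year = 4.173×10^11 / 3.65×10^14 = 1.14×10^-3 m = 1.14 mm.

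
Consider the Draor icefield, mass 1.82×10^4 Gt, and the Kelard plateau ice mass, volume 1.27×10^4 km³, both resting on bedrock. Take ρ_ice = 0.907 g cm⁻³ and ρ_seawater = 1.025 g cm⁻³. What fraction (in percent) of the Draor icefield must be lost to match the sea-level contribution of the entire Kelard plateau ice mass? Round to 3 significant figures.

Equal sea-level rise means equal mass of meltwater, i.e. equal mass of ice lost.
Ice mass of Kelard: 1.152×10^16 kg; ice mass of Draor: 1.820×10^16 kg.
Fraction required = 1.152×10^16 / 1.820×10^16 = 0.633 → 63.3 %.

≈ 63.3 %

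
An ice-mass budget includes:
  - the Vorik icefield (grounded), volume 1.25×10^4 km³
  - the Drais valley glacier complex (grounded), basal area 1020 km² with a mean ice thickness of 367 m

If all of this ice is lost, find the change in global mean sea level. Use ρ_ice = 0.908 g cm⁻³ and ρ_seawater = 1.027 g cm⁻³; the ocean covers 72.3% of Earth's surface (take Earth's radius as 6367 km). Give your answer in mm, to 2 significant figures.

≈ 31 mm

Vorik: 1.25×10^4 km³ × (908/1027) = 1.105×10^4 km³ of water.
Drais: ice volume = 1020 km² × 367 m = 374.3 km³; 374.3 × (908/1027) = 331.0 km³ of water.
Total added water ≈ 1.138×10^13 m³ over 3.68×10^14 m² → Δh = 0.0309 m = 31 mm.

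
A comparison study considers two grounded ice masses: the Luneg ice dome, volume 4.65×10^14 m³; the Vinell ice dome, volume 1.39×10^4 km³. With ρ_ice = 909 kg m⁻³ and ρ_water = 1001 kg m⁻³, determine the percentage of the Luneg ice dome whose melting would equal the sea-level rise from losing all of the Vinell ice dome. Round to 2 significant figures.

Equal sea-level rise means equal mass of meltwater, i.e. equal mass of ice lost.
Ice mass of Vinell: 1.264×10^16 kg; ice mass of Luneg: 4.227×10^17 kg.
Fraction required = 1.264×10^16 / 4.227×10^17 = 0.0299 → 3.0 %.

≈ 3.0 %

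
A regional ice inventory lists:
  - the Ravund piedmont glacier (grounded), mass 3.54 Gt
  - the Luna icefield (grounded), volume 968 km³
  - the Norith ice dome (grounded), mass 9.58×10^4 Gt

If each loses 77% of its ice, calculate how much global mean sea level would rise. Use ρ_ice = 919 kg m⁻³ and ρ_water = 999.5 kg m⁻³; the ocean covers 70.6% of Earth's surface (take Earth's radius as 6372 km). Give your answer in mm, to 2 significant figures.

Ravund: 0.77 × 3.54 Gt = 2.726×10^12 kg; dividing by ρ_w = 999.5 kg m⁻³ gives 2.727×10^9 m³ of water.
Luna: 0.77 × 968 km³ × (919/999.5) = 685.3 km³ of water.
Norith: 0.77 × 9.58×10^4 Gt = 7.377×10^16 kg; dividing by ρ_w = 999.5 kg m⁻³ gives 7.380×10^13 m³ of water.
Total added water ≈ 7.449×10^13 m³ over 3.60×10^14 m² → Δh = 0.207 m = 210 mm.

≈ 210 mm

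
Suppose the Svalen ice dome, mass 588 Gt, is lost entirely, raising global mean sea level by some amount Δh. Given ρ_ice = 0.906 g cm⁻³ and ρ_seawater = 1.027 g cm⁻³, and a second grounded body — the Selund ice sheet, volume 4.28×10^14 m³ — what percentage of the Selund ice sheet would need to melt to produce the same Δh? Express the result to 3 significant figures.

≈ 0.152 %

Equal sea-level rise means equal mass of meltwater, i.e. equal mass of ice lost.
Ice mass of Svalen: 5.880×10^14 kg; ice mass of Selund: 3.878×10^17 kg.
Fraction required = 5.880×10^14 / 3.878×10^17 = 1.52×10^-3 → 0.152 %.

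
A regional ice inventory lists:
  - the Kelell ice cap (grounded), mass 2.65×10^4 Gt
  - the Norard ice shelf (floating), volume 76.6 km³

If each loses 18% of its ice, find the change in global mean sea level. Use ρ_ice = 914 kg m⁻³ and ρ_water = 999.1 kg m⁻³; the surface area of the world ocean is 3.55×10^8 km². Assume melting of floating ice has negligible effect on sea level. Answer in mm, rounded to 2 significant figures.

Kelell: 0.18 × 2.65×10^4 Gt = 4.770×10^15 kg; dividing by ρ_w = 999.1 kg m⁻³ gives 4.774×10^12 m³ of water.
The Norard ice shelf is floating and already displaces its own weight of water, so its melt adds essentially nothing to sea level.
Total added water ≈ 4.774×10^12 m³ over 3.55×10^14 m² → Δh = 0.0134 m = 13 mm.

≈ 13 mm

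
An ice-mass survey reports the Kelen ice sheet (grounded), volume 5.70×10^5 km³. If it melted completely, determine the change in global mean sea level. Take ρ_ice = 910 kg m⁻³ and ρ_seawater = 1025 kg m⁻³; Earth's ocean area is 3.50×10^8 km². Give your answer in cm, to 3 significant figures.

Kelen: 5.70×10^5 km³ × (910/1025) = 5.060×10^5 km³ of water.
Spread over 3.50×10^14 m² of ocean, Δh = 5.060×10^14 / 3.50×10^14 = 1.45 m = 145 cm.

≈ 145 cm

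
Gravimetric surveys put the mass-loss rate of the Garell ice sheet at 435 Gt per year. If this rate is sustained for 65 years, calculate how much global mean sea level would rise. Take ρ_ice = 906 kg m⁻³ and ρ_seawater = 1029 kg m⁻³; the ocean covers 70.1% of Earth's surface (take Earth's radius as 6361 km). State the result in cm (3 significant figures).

≈ 7.71 cm

Total mass lost = 435 Gt/yr × 65 yr = 2.828×10^4 Gt = 2.828×10^16 kg.
ρ_w = 1029 kg m⁻³, so water volume = 2.828×10^16 / 1029 = 2.748×10^13 m³.
Δh = 2.748×10^13 / 3.56×10^14 = 0.0771 m = 7.71 cm.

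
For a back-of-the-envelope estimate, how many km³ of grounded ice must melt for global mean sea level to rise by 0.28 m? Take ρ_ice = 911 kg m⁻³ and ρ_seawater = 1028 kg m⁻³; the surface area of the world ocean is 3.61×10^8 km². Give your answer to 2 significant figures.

Required water volume = Δh × A = 0.28 m × 3.61×10^14 m² = 1.011×10^14 m³ = 1.011×10^5 km³.
Ice volume = water volume × ρ_w/ρ_ice = 1.011×10^5 × 1028/911 = 1.1×10^5 km³.

≈ 1.1×10^5 km³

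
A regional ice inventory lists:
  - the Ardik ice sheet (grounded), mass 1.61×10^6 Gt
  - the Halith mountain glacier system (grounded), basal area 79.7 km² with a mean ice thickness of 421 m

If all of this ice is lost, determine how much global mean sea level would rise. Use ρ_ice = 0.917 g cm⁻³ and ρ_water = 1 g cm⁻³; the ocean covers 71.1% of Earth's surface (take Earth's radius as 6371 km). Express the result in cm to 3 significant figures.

Ardik: 1.61×10^6 Gt = 1.610×10^18 kg; dividing by ρ_w = 1 g cm⁻³ = 1000 kg m⁻³ gives 1.610×10^15 m³ of water.
Halith: ice volume = 79.7 km² × 421 m = 33.55 km³; 33.55 × (917/1000) = 30.77 km³ of water.
Total added water ≈ 1.610×10^15 m³ over 3.63×10^14 m² → Δh = 4.44 m = 444 cm.

≈ 444 cm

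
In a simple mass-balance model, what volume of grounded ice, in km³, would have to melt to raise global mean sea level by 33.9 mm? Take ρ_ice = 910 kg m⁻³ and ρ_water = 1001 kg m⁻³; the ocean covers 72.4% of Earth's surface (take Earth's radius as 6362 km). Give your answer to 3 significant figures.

≈ 1.37×10^4 km³

Required water volume = Δh × A = 0.0339 m × 3.68×10^14 m² = 1.248×10^13 m³ = 1.248×10^4 km³.
Ice volume = water volume × ρ_w/ρ_ice = 1.248×10^4 × 1001/910 = 1.37×10^4 km³.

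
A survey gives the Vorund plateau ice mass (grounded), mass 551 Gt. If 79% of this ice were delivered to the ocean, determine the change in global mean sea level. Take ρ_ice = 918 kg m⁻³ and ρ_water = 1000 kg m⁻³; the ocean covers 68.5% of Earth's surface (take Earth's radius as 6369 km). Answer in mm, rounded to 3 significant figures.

Vorund: 0.79 × 551 Gt = 4.353×10^14 kg; dividing by ρ_w = 1000 kg m⁻³ gives 4.353×10^11 m³ of water.
Spread over 3.49×10^14 m² of ocean, Δh = 4.353×10^11 / 3.49×10^14 = 1.25×10^-3 m = 1.25 mm.

≈ 1.25 mm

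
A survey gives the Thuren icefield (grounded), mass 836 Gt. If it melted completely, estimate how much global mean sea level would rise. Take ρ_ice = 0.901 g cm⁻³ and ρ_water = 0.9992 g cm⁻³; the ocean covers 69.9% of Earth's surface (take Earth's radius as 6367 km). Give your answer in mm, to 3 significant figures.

Thuren: 836 Gt = 8.360×10^14 kg; dividing by ρ_w = 0.9992 g cm⁻³ = 999.2 kg m⁻³ gives 8.367×10^11 m³ of water.
Spread over 3.56×10^14 m² of ocean, Δh = 8.367×10^11 / 3.56×10^14 = 2.35×10^-3 m = 2.35 mm.

≈ 2.35 mm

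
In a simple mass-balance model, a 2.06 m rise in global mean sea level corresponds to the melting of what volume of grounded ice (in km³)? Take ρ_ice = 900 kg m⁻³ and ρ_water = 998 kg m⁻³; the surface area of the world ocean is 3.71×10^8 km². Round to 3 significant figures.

≈ 8.47×10^5 km³

Required water volume = Δh × A = 2.06 m × 3.71×10^14 m² = 7.643×10^14 m³ = 7.643×10^5 km³.
Ice volume = water volume × ρ_w/ρ_ice = 7.643×10^5 × 998/900 = 8.47×10^5 km³.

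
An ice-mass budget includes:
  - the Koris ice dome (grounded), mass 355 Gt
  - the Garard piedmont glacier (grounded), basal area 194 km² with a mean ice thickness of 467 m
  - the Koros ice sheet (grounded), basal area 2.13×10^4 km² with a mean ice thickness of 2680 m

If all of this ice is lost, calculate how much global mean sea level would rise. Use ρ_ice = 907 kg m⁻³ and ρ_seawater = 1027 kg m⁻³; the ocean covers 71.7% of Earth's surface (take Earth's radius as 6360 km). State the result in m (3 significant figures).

≈ 0.139 m

Koris: 355 Gt = 3.550×10^14 kg; dividing by ρ_w = 1027 kg m⁻³ gives 3.457×10^11 m³ of water.
Garard: ice volume = 194 km² × 467 m = 90.60 km³; 90.60 × (907/1027) = 80.01 km³ of water.
Koros: ice volume = 2.13×10^4 km² × 2680 m = 5.708×10^4 km³; 5.708×10^4 × (907/1027) = 5.041×10^4 km³ of water.
Total added water ≈ 5.084×10^13 m³ over 3.64×10^14 m² → Δh = 0.139 m.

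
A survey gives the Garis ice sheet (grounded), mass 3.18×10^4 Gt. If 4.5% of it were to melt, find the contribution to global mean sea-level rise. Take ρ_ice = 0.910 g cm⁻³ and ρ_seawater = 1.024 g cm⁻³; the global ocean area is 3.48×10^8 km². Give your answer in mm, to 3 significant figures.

≈ 4.02 mm

Garis: 0.045 × 3.18×10^4 Gt = 1.431×10^15 kg; dividing by ρ_w = 1.024 g cm⁻³ = 1024 kg m⁻³ gives 1.397×10^12 m³ of water.
Spread over 3.48×10^14 m² of ocean, Δh = 1.397×10^12 / 3.48×10^14 = 4.02×10^-3 m = 4.02 mm.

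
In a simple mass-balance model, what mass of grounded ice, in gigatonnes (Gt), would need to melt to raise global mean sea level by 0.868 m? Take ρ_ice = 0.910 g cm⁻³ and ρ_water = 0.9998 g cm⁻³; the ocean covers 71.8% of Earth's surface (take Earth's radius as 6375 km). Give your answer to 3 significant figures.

≈ 3.18×10^5 Gt

Required water volume = Δh × A = 0.868 m × 3.67×10^14 m² = 3.183×10^14 m³.
ρ_w = 0.9998 g cm⁻³ = 999.8 kg m⁻³, so the mass of water = 3.183×10^14 m³ × 999.8 kg m⁻³ = 3.182×10^17 kg = 3.18×10^5 Gt (and the same mass of ice, by conservation).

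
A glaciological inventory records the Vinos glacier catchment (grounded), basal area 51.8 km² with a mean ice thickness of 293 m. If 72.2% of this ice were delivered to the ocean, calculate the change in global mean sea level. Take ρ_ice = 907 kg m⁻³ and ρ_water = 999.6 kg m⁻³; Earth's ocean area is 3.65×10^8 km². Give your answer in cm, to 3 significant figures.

≈ 2.72×10^-3 cm

Vinos: ice volume = 51.8 km² × 293 m = 15.18 km³; 0.722 × 15.18 × (907/999.6) = 9.943 km³ of water.
Spread over 3.65×10^14 m² of ocean, Δh = 9.943×10^9 / 3.65×10^14 = 2.72×10^-5 m = 2.72×10^-3 cm.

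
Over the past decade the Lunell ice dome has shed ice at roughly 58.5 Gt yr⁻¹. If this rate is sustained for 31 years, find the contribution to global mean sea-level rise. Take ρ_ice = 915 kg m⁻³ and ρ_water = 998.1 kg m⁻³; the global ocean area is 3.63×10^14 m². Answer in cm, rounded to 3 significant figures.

≈ 0.501 cm

Total mass lost = 58.5 Gt/yr × 31 yr = 1814 Gt = 1.814×10^15 kg.
ρ_w = 998.1 kg m⁻³, so water volume = 1.814×10^15 / 998.1 = 1.817×10^12 m³.
Δh = 1.817×10^12 / 3.63×10^14 = 5.01×10^-3 m = 0.501 cm.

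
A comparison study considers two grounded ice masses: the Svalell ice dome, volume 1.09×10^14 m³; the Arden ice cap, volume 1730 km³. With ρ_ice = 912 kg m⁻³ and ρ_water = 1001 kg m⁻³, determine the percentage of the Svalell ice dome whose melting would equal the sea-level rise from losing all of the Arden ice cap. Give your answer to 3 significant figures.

Equal sea-level rise means equal mass of meltwater, i.e. equal mass of ice lost.
Ice mass of Arden: 1.578×10^15 kg; ice mass of Svalell: 9.941×10^16 kg.
Fraction required = 1.578×10^15 / 9.941×10^16 = 0.0159 → 1.59 %.

≈ 1.59 %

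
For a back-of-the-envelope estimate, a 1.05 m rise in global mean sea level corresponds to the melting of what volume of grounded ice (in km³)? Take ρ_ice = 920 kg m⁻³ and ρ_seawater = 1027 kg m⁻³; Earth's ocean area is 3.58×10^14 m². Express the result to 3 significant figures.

Required water volume = Δh × A = 1.05 m × 3.58×10^14 m² = 3.759×10^14 m³ = 3.759×10^5 km³.
Ice volume = water volume × ρ_w/ρ_ice = 3.759×10^5 × 1027/920 = 4.20×10^5 km³.

≈ 4.20×10^5 km³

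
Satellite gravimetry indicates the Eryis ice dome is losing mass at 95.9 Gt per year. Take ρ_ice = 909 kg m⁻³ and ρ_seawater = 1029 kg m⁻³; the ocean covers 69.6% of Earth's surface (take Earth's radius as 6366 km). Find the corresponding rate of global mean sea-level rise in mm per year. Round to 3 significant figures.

≈ 0.263 mm/yr

ρ_w = 1029 kg m⁻³. Annual water volume added = 95.9 Gt / ρ_w = 9.590×10^13 kg / 1029 kg m⁻³ = 9.320×10^10 m³.
Δh per year = 9.320×10^10 / 3.54×10^14 = 2.63×10^-4 m = 0.263 mm.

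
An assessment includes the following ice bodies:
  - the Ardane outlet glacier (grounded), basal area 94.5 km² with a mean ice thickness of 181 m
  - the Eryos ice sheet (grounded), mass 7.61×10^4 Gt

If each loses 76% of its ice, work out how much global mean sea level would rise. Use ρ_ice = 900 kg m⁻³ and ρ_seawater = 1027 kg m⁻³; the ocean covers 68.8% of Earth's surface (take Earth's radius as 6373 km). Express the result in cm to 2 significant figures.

≈ 16 cm

Ardane: ice volume = 94.5 km² × 181 m = 17.10 km³; 0.76 × 17.10 × (900/1027) = 11.39 km³ of water.
Eryos: 0.76 × 7.61×10^4 Gt = 5.784×10^16 kg; dividing by ρ_w = 1027 kg m⁻³ gives 5.632×10^13 m³ of water.
Total added water ≈ 5.633×10^13 m³ over 3.51×10^14 m² → Δh = 0.160 m = 16 cm.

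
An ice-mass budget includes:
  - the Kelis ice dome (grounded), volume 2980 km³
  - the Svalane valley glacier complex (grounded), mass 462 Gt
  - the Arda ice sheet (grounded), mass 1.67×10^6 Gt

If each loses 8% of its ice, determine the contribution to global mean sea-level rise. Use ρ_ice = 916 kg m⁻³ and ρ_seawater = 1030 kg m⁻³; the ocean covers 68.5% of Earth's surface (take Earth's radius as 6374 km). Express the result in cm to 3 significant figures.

Kelis: 0.08 × 2980 km³ × (916/1030) = 212.0 km³ of water.
Svalane: 0.08 × 462 Gt = 3.696×10^13 kg; dividing by ρ_w = 1030 kg m⁻³ gives 3.588×10^10 m³ of water.
Arda: 0.08 × 1.67×10^6 Gt = 1.336×10^17 kg; dividing by ρ_w = 1030 kg m⁻³ gives 1.297×10^14 m³ of water.
Total added water ≈ 1.300×10^14 m³ over 3.50×10^14 m² → Δh = 0.372 m = 37.2 cm.

≈ 37.2 cm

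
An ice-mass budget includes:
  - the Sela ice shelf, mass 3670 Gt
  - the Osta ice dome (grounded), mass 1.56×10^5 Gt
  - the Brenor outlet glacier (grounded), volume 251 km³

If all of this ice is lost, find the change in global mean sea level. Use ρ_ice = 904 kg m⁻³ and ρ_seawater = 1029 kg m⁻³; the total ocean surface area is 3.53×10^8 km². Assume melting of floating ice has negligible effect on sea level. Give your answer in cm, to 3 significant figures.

The Sela ice shelf is floating and already displaces its own weight of water, so its melt adds essentially nothing to sea level.
Osta: 1.56×10^5 Gt = 1.560×10^17 kg; dividing by ρ_w = 1029 kg m⁻³ gives 1.516×10^14 m³ of water.
Brenor: 251 km³ × (904/1029) = 220.5 km³ of water.
Total added water ≈ 1.518×10^14 m³ over 3.53×10^14 m² → Δh = 0.430 m = 43.0 cm.

≈ 43.0 cm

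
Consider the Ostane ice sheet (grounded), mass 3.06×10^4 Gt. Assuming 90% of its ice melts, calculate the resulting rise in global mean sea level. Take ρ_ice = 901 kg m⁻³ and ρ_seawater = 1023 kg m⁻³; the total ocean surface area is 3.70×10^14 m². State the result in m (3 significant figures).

Ostane: 0.9 × 3.06×10^4 Gt = 2.754×10^16 kg; dividing by ρ_w = 1023 kg m⁻³ gives 2.692×10^13 m³ of water.
Spread over 3.70×10^14 m² of ocean, Δh = 2.692×10^13 / 3.70×10^14 = 0.0728 m.

≈ 0.0728 m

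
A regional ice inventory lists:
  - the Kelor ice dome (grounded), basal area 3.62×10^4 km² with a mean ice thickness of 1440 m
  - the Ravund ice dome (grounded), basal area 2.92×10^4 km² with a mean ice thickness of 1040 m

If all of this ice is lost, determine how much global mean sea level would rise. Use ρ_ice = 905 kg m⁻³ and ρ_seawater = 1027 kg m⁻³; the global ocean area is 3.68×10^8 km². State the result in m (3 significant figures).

≈ 0.198 m

Kelor: ice volume = 3.62×10^4 km² × 1440 m = 5.213×10^4 km³; 5.213×10^4 × (905/1027) = 4.594×10^4 km³ of water.
Ravund: ice volume = 2.92×10^4 km² × 1040 m = 3.037×10^4 km³; 3.037×10^4 × (905/1027) = 2.676×10^4 km³ of water.
Total added water ≈ 7.270×10^13 m³ over 3.68×10^14 m² → Δh = 0.198 m.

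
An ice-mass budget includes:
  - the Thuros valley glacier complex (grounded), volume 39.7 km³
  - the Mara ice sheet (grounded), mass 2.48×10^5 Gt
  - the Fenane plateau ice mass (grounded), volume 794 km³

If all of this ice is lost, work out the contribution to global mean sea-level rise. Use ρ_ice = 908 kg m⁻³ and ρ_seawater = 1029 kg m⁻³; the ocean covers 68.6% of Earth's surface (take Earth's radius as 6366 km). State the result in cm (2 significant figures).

Thuros: 39.7 km³ × (908/1029) = 35.03 km³ of water.
Mara: 2.48×10^5 Gt = 2.480×10^17 kg; dividing by ρ_w = 1029 kg m⁻³ gives 2.410×10^14 m³ of water.
Fenane: 794 km³ × (908/1029) = 700.6 km³ of water.
Total added water ≈ 2.417×10^14 m³ over 3.49×10^14 m² → Δh = 0.692 m = 69 cm.

≈ 69 cm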